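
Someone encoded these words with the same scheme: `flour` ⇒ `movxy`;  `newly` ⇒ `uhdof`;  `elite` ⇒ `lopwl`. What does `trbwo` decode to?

mouth

A repeating key of period 2 is used — shifts +7, +3 over and over.
Undoing it on trbwo: t−7=m, r−3=o, b−7=u, w−3=t, o−7=h.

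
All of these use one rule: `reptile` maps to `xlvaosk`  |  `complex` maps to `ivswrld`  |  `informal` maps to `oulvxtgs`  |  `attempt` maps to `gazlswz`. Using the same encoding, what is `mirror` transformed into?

Shifts by position in reptile: pos 0: r→x (+6), pos 1: e→l (+7), pos 2: p→v (+6), pos 3: t→a (+7) — repeating every 2. A repeating key of period 2 is used — shifts +6, +7 over and over.
For mirror: m+6=s, i+7=p, r+6=x, r+7=y, o+6=u, r+7=y.

spxyuy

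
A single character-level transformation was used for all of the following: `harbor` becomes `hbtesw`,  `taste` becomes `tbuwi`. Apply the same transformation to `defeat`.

dfhhey

In harbor: h→h is +0, a→b is +1, r→t is +2, b→e is +3 — the shift increases by 1 each position. Each letter shifts forward by its position index (0, 1, 2, …) — the shift grows by one for each successive letter.
Applying it to defeat: d+0=d, e+1=f, f+2=h, e+3=h, a+4=e, t+5=y.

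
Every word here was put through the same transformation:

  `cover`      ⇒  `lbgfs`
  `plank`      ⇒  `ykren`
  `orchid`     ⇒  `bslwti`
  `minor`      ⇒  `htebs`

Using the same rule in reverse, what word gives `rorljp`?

abacus

c(2)→l(11) and o(14)→b(1) fit y≡23x+17 (mod 26); the inverse of 23 mod 26 is 17. Each letter's alphabet position (a=0..z=25) is mapped through 23·x+17 mod 26 — an affine cipher.
Undoing it on rorljp: r(17)→17·(17−17)≡0=a; o(14)→17·(14−17)≡1=b; r(17)→17·(17−17)≡0=a; l(11)→17·(11−17)≡2=c; j(9)→17·(9−17)≡20=u; p(15)→17·(15−17)≡18=s (all mod 26).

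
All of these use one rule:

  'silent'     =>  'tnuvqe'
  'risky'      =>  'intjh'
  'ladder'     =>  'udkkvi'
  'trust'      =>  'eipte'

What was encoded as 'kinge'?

s(18)→t(19) and i(8)→n(13) fit y≡11x+3 (mod 26); the inverse of 11 mod 26 is 19. Treating letters as 0–25, the rule is x ↦ 11x + 3 (mod 26).
Reversing it on kinge: k(10)→19·(10−3)≡3=d; i(8)→19·(8−3)≡17=r; n(13)→19·(13−3)≡8=i; g(6)→19·(6−3)≡5=f; e(4)→19·(4−3)≡19=t (all mod 26).

drift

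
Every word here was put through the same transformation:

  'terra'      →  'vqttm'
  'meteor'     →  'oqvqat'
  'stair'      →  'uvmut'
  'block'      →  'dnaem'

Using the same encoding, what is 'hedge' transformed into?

Vowels shift forward by 12 and consonants shift forward by 2.
On hedge: h(cons)+2=j, e(vowel)+12=q, d(cons)+2=f, g(cons)+2=i, e(vowel)+12=q.

jqfiq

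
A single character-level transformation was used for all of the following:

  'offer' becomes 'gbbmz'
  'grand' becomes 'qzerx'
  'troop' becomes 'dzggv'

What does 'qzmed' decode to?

great

This is an affine cipher: with a=0,…,z=25, each position x becomes (15x+4) mod 26.
Undoing it on qzmed: q(16)→7·(16−4)≡6=g; z(25)→7·(25−4)≡17=r; m(12)→7·(12−4)≡4=e; e(4)→7·(4−4)≡0=a; d(3)→7·(3−4)≡19=t (all mod 26).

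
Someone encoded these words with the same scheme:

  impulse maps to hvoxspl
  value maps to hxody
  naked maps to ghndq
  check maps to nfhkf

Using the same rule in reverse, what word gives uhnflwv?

The output letters match the input read backwards, each shifted +3: impulse reversed is eslupmi. The word is reversed, then every letter is shifted forward by 3.
Decoding uhnflwv: shift back: u−3=r, h−3=e, n−3=k, f−3=c, l−3=i, w−3=t, v−3=s → rekcits; then reverse → sticker.

sticker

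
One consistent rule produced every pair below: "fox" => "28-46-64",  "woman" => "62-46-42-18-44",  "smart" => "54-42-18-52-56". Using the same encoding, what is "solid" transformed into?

f(#6)→28 and o(#15)→46: differences scale by 2, so n = 2·pos + 16. The formula is n = 2×(alphabet index, a=1) + 16.
For solid: s=19→54, o=15→46, l=12→40, i=9→34, d=4→24.

54-46-40-34-24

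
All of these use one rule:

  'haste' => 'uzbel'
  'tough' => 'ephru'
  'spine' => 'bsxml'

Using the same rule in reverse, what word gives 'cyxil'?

bride

Each letter's alphabet position (a=0..z=25) is mapped through 3·x+25 mod 26 — an affine cipher.
Reversing it on cyxil: c(2)→9·(2−25)≡1=b; y(24)→9·(24−25)≡17=r; x(23)→9·(23−25)≡8=i; i(8)→9·(8−25)≡3=d; l(11)→9·(11−25)≡4=e (all mod 26).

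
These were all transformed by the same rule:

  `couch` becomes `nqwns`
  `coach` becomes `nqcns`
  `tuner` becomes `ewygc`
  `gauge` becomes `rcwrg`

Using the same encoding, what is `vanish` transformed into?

gcykds

The shift depends on letter class: consonant c→n is +11, but vowel o→q is +2. The rule splits by letter class: vowels +2, consonants +11.
For vanish: v(cons)+11=g, a(vowel)+2=c, n(cons)+11=y, i(vowel)+2=k, s(cons)+11=d, h(cons)+11=s.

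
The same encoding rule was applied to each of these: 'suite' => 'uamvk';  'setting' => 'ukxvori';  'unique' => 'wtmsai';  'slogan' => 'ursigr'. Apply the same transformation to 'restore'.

tkwvuvg

The shifts repeat in a cycle of length 3: positions 0,1,… shift by +2, +6, +4, then the pattern repeats.
On restore: r+2=t, e+6=k, s+4=w, t+2=v, o+6=u, r+4=v, e+2=g.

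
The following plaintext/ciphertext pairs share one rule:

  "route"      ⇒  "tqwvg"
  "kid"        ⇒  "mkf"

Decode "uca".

say

Every letter moves 2 places later in the alphabet, wrapping around z→a.
Undoing it on uca: u−2=s, c−2=a, a−2=y.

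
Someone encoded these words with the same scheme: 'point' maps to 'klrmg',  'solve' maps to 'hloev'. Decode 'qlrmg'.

Each pair mirrors across the alphabet (p↔k, o↔l, i↔r): positions sum to 25. This is the alphabet-reversal cipher (Atbash): a becomes z, b becomes y, etc.
Decoding qlrmg: q↔j, l↔o, r↔i, m↔n, g↔t.

joint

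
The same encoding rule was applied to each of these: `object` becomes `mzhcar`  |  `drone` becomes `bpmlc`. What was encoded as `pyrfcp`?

Compare letters: o→m is +24, b→z is +24, j→h is +24 — a constant shift. Each letter is shifted forward by 24 in the alphabet (a Caesar shift of +24).
Reversing it on pyrfcp: p−24=r, y−24=a, r−24=t, f−24=h, c−24=e, p−24=r.

rather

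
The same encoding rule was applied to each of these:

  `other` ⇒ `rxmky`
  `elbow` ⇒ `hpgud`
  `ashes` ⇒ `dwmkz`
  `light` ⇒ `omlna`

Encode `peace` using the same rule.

sifil

In other: o→r is +3, t→x is +4, h→m is +5, e→k is +6 — the shift increases by 1 each position. Each letter shifts forward by (position + 3), i.e. 3, 4, 5, … — the shift grows by one for each successive letter.
For peace: p+3=s, e+4=i, a+5=f, c+6=i, e+7=l.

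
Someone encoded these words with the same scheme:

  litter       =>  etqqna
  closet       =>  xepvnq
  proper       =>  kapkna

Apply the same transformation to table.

qhcen

l(11)→e(4) and i(8)→t(19) fit y≡21x+7 (mod 26); the inverse of 21 mod 26 is 5. Each letter's alphabet position (a=0..z=25) is mapped through 21·x+7 mod 26 — an affine cipher.
On table: t(19)→21·19+7≡16=q; a(0)→21·0+7≡7=h; b(1)→21·1+7≡2=c; l(11)→21·11+7≡4=e; e(4)→21·4+7≡13=n (all mod 26).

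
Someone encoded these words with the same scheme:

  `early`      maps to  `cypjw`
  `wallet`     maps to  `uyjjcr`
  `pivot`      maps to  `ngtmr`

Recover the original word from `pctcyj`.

Compare letters: e→c is +24, a→y is +24, r→p is +24 — a constant shift. Each letter is shifted forward by 24 in the alphabet (a Caesar shift of +24).
Undoing it on pctcyj: p−24=r, c−24=e, t−24=v, c−24=e, y−24=a, j−24=l.

reveal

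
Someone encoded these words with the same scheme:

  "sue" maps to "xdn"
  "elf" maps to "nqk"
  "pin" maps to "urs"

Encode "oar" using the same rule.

xjw

The shift depends on letter class: consonant s→x is +5, but vowel u→d is +9. The rule splits by letter class: vowels +9, consonants +5.
Applying it to oar: o(vowel)+9=x, a(vowel)+9=j, r(cons)+5=w.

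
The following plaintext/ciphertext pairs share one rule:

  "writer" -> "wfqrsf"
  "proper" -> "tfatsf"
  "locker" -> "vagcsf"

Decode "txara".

photo

w(22)→w(22) and r(17)→f(5) fit y≡19x+20 (mod 26); the inverse of 19 mod 26 is 11. This is an affine cipher: with a=0,…,z=25, each position x becomes (19x+20) mod 26.
Reversing it on txara: t(19)→11·(19−20)≡15=p; x(23)→11·(23−20)≡7=h; a(0)→11·(0−20)≡14=o; r(17)→11·(17−20)≡19=t; a(0)→11·(0−20)≡14=o (all mod 26).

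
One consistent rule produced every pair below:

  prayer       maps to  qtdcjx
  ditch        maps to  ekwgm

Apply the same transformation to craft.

In prayer: p→q is +1, r→t is +2, a→d is +3, y→c is +4 — the shift increases by 1 each position. The shift increases by 1 at each position, starting from +1: 1, 2, 3, ….
On craft: c+1=d, r+2=t, a+3=d, f+4=j, t+5=y.

dtdjy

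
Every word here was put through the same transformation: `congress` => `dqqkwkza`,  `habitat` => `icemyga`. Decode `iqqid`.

honey

In congress: c→d is +1, o→q is +2, n→q is +3, g→k is +4 — the shift increases by 1 each position. Each letter shifts forward by (position + 1), i.e. 1, 2, 3, … — the shift grows by one for each successive letter.
Decoding iqqid: i−1=h, q−2=o, q−3=n, i−4=e, d−5=y.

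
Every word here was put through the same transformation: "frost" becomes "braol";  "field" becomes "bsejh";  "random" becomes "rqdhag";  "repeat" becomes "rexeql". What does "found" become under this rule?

f(5)→b(1) and r(17)→r(17) fit y≡23x+16 (mod 26); the inverse of 23 mod 26 is 17. Treating letters as 0–25, the rule is x ↦ 23x + 16 (mod 26).
On found: f(5)→23·5+16≡1=b; o(14)→23·14+16≡0=a; u(20)→23·20+16≡8=i; n(13)→23·13+16≡3=d; d(3)→23·3+16≡7=h (all mod 26).

baidh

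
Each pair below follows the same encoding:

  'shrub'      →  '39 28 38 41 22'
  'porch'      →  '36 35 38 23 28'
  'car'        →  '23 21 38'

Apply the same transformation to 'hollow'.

28 35 32 32 35 43

s is letter #19 and maps to 39: an offset of 20. The number is (letter's place in the alphabet, a=1) + 20.
Applying it to hollow: h=8→28, o=15→35, l=12→32, l=12→32, o=15→35, w=23→43.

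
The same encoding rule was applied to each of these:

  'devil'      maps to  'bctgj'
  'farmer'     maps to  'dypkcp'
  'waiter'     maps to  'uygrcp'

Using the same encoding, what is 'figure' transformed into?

Compare letters: d→b is +24, e→c is +24, v→t is +24 — a constant shift. This is a Caesar cipher with shift 24.
Applying it to figure: f+24=d, i+24=g, g+24=e, u+24=s, r+24=p, e+24=c.

dgespc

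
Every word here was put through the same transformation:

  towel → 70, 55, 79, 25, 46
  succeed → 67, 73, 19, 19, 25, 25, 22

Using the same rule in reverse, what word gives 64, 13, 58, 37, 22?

t(#20)→70 and o(#15)→55: differences scale by 3, so n = 3·pos + 10. With a=1..z=26, the number is 3·pos + 10.
Reversing it on 64, 13, 58, 37, 22: 64→(64−10)÷3=18=r, 13→(13−10)÷3=1=a, 58→(58−10)÷3=16=p, 37→(37−10)÷3=9=i, 22→(22−10)÷3=4=d.

rapid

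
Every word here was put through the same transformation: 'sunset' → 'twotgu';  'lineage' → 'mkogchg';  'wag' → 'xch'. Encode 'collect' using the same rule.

The shift depends on letter class: consonant s→t is +1, but vowel u→w is +2. Two shifts are in play — +2 for a/e/i/o/u, +1 for every other letter.
On collect: c(cons)+1=d, o(vowel)+2=q, l(cons)+1=m, l(cons)+1=m, e(vowel)+2=g, c(cons)+1=d, t(cons)+1=u.

dqmmgdu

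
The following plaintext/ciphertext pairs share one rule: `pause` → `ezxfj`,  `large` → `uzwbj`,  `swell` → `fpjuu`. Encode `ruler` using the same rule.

p(15)→e(4) and a(0)→z(25) fit y≡9x+25 (mod 26); the inverse of 9 mod 26 is 3. Each letter's alphabet position (a=0..z=25) is mapped through 9·x+25 mod 26 — an affine cipher.
On ruler: r(17)→9·17+25≡22=w; u(20)→9·20+25≡23=x; l(11)→9·11+25≡20=u; e(4)→9·4+25≡9=j; r(17)→9·17+25≡22=w (all mod 26).

wxujw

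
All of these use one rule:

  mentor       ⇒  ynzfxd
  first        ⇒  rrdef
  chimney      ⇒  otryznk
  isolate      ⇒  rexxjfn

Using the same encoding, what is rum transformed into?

Vowels shift forward by 9 and consonants shift forward by 12.
For rum: r(cons)+12=d, u(vowel)+9=d, m(cons)+12=y.

ddy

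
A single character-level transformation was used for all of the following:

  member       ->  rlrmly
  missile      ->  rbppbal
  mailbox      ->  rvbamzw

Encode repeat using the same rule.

ylqlvg

m(12)→r(17) and e(4)→l(11) fit y≡17x+21 (mod 26); the inverse of 17 mod 26 is 23. Each letter's alphabet position (a=0..z=25) is mapped through 17·x+21 mod 26 — an affine cipher.
Applying it to repeat: r(17)→17·17+21≡24=y; e(4)→17·4+21≡11=l; p(15)→17·15+21≡16=q; e(4)→17·4+21≡11=l; a(0)→17·0+21≡21=v; t(19)→17·19+21≡6=g (all mod 26).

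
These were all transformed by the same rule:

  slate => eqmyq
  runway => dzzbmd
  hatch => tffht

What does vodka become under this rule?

A repeating key of period 2 is used — shifts +12, +5 over and over.
For vodka: v+12=h, o+5=t, d+12=p, k+5=p, a+12=m.

htppm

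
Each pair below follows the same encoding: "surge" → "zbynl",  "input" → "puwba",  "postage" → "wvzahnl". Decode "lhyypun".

Compare letters: s→z is +7, u→b is +7, r→y is +7 — a constant shift. It's a constant shift of +7 (ROT7).
Decoding lhyypun: l−7=e, h−7=a, y−7=r, y−7=r, p−7=i, u−7=n, n−7=g.

earring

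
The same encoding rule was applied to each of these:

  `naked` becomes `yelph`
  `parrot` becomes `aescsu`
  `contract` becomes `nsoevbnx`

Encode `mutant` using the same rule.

xyulru

Shifts by position in naked: pos 0: n→y (+11), pos 1: a→e (+4), pos 2: k→l (+1), pos 3: e→p (+11), pos 4: d→h (+4) — repeating every 3. The shifts repeat in a cycle of length 3: positions 0,1,… shift by +11, +4, +1, then the pattern repeats.
Applying it to mutant: m+11=x, u+4=y, t+1=u, a+11=l, n+4=r, t+1=u.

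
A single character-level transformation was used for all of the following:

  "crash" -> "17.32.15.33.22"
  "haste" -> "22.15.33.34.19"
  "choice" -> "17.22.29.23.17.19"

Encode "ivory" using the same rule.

c is letter #3 and maps to 17: an offset of 14. Each letter is replaced by its alphabet position (a=1..z=26) + 14.
Applying it to ivory: i=9→23, v=22→36, o=15→29, r=18→32, y=25→39.

23.36.29.32.39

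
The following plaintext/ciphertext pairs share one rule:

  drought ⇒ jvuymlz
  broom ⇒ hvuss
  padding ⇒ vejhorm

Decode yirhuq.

Shifts by position in drought: pos 0: d→j (+6), pos 1: r→v (+4), pos 2: o→u (+6), pos 3: u→y (+4) — repeating every 2. The shifts repeat in a cycle of length 2: positions 0,1,… shift by +6, +4, then the pattern repeats.
Undoing it on yirhuq: y−6=s, i−4=e, r−6=l, h−4=d, u−6=o, q−4=m.

seldom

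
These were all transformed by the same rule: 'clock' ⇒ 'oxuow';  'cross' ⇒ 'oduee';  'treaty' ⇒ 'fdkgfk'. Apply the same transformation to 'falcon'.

The shift depends on letter class: consonant c→o is +12, but vowel o→u is +6. The rule splits by letter class: vowels +6, consonants +12.
For falcon: f(cons)+12=r, a(vowel)+6=g, l(cons)+12=x, c(cons)+12=o, o(vowel)+6=u, n(cons)+12=z.

rgxouz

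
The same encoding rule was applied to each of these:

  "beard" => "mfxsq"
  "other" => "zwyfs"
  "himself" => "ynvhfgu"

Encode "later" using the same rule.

b(1)→m(12) and e(4)→f(5) fit y≡15x+23 (mod 26); the inverse of 15 mod 26 is 7. This is an affine cipher: with a=0,…,z=25, each position x becomes (15x+23) mod 26.
Applying it to later: l(11)→15·11+23≡6=g; a(0)→15·0+23≡23=x; t(19)→15·19+23≡22=w; e(4)→15·4+23≡5=f; r(17)→15·17+23≡18=s (all mod 26).

gxwfs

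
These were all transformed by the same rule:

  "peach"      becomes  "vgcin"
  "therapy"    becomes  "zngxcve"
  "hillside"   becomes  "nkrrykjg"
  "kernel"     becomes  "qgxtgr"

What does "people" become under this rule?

vgqvrg

The shift depends on letter class: consonant p→v is +6, but vowel e→g is +2. The rule splits by letter class: vowels +2, consonants +6.
For people: p(cons)+6=v, e(vowel)+2=g, o(vowel)+2=q, p(cons)+6=v, l(cons)+6=r, e(vowel)+2=g.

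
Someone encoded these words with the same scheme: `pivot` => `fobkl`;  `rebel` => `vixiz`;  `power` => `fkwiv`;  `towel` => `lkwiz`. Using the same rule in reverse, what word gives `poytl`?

night

p(15)→f(5) and i(8)→o(14) fit y≡21x+2 (mod 26); the inverse of 21 mod 26 is 5. This is an affine cipher: with a=0,…,z=25, each position x becomes (21x+2) mod 26.
Undoing it on poytl: p(15)→5·(15−2)≡13=n; o(14)→5·(14−2)≡8=i; y(24)→5·(24−2)≡6=g; t(19)→5·(19−2)≡7=h; l(11)→5·(11−2)≡19=t (all mod 26).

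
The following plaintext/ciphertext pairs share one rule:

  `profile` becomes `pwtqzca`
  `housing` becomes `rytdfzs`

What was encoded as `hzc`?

The output letters match the input read backwards, each shifted +11: profile reversed is eliforp. Two steps: reverse the string, then apply a Caesar shift of +11.
Reversing it on hzc: shift back: h−11=w, z−11=o, c−11=r → wor; then reverse → row.

row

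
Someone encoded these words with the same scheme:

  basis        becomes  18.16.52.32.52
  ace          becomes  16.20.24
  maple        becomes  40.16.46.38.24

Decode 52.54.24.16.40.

b(#2)→18 and a(#1)→16: differences scale by 2, so n = 2·pos + 14. The formula is n = 2×(alphabet index, a=1) + 14.
Reversing it on 52.54.24.16.40: 52→(52−14)÷2=19=s, 54→(54−14)÷2=20=t, 24→(24−14)÷2=5=e, 16→(16−14)÷2=1=a, 40→(40−14)÷2=13=m.

steam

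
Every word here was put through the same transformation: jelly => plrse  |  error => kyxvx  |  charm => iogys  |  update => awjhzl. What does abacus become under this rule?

gigjaz

Shifts by position in jelly: pos 0: j→p (+6), pos 1: e→l (+7), pos 2: l→r (+6), pos 3: l→s (+7) — repeating every 2. The shifts repeat in a cycle of length 2: positions 0,1,… shift by +6, +7, then the pattern repeats.
Applying it to abacus: a+6=g, b+7=i, a+6=g, c+7=j, u+6=a, s+7=z.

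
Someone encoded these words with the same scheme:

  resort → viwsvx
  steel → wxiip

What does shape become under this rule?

wleti

Compare letters: r→v is +4, e→i is +4, s→w is +4 — a constant shift. This is a Caesar cipher with shift 4.
On shape: s+4=w, h+4=l, a+4=e, p+4=t, e+4=i.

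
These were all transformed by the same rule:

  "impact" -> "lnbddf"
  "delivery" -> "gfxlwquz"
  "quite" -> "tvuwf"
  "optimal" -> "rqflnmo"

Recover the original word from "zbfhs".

Shifts by position in impact: pos 0: i→l (+3), pos 1: m→n (+1), pos 2: p→b (+12), pos 3: a→d (+3), pos 4: c→d (+1), pos 5: t→f (+12) — repeating every 3. A repeating key of period 3 is used — shifts +3, +1, +12 over and over.
Decoding zbfhs: z−3=w, b−1=a, f−12=t, h−3=e, s−1=r.

water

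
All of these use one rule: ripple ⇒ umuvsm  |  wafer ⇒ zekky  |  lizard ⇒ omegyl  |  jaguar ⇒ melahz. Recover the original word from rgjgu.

ocean

In ripple: r→u is +3, i→m is +4, p→u is +5, p→v is +6 — the shift increases by 1 each position. Letter i (0-indexed) is shifted by i+3, so successive shifts are 3, 4, 5, ….
Reversing it on rgjgu: r−3=o, g−4=c, j−5=e, g−6=a, u−7=n.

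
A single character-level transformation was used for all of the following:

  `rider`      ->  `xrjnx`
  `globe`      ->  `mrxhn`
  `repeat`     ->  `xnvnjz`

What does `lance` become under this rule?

rjtin

The shift depends on letter class: consonant r→x is +6, but vowel i→r is +9. Vowels shift forward by 9 and consonants shift forward by 6.
Applying it to lance: l(cons)+6=r, a(vowel)+9=j, n(cons)+6=t, c(cons)+6=i, e(vowel)+9=n.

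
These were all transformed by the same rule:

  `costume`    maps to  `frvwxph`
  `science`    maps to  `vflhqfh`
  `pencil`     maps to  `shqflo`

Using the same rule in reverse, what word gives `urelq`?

This is a Caesar cipher with shift 3.
Undoing it on urelq: u−3=r, r−3=o, e−3=b, l−3=i, q−3=n.

robin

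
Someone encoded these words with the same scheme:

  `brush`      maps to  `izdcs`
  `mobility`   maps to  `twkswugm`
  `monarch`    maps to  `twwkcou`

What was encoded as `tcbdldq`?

In brush: b→i is +7, r→z is +8, u→d is +9, s→c is +10 — the shift increases by 1 each position. The shift increases by 1 at each position, starting from +7: 7, 8, 9, ….
Reversing it on tcbdldq: t−7=m, c−8=u, b−9=s, d−10=t, l−11=a, d−12=r, q−13=d.

mustard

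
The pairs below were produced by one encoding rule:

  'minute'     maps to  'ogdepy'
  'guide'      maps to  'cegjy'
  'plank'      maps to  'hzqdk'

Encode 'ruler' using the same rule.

m(12)→o(14) and i(8)→g(6) fit y≡15x+16 (mod 26); the inverse of 15 mod 26 is 7. Treating letters as 0–25, the rule is x ↦ 15x + 16 (mod 26).
Applying it to ruler: r(17)→15·17+16≡11=l; u(20)→15·20+16≡4=e; l(11)→15·11+16≡25=z; e(4)→15·4+16≡24=y; r(17)→15·17+16≡11=l (all mod 26).

lezyl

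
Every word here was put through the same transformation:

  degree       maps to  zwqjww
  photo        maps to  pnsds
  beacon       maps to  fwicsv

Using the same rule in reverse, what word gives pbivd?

d(3)→z(25) and e(4)→w(22) fit y≡23x+8 (mod 26); the inverse of 23 mod 26 is 17. Treating letters as 0–25, the rule is x ↦ 23x + 8 (mod 26).
Undoing it on pbivd: p(15)→17·(15−8)≡15=p; b(1)→17·(1−8)≡11=l; i(8)→17·(8−8)≡0=a; v(21)→17·(21−8)≡13=n; d(3)→17·(3−8)≡19=t (all mod 26).

plant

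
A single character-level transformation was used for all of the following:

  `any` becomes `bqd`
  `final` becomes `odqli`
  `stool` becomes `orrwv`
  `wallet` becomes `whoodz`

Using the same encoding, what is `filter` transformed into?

uhwoli

The output letters match the input read backwards, each shifted +3: any reversed is yna. The word is reversed, then every letter is shifted forward by 3.
For filter: reverse → retlif; then shift: r+3=u, e+3=h, t+3=w, l+3=o, i+3=l, f+3=i.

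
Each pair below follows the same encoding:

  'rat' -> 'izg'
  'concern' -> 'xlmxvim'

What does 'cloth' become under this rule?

This is the alphabet-reversal cipher (Atbash): a becomes z, b becomes y, etc.
For cloth: c↔x, l↔o, o↔l, t↔g, h↔s.

xolgs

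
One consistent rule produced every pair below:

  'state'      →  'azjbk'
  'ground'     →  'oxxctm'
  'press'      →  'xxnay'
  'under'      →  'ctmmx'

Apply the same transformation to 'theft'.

Shifts by position in state: pos 0: s→a (+8), pos 1: t→z (+6), pos 2: a→j (+9), pos 3: t→b (+8), pos 4: e→k (+6) — repeating every 3. The shifts repeat in a cycle of length 3: positions 0,1,… shift by +8, +6, +9, then the pattern repeats.
On theft: t+8=b, h+6=n, e+9=n, f+8=n, t+6=z.

bnnnz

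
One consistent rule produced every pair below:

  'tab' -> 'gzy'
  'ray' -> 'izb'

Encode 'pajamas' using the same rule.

kzqznzh

Each pair mirrors across the alphabet (t↔g, a↔z, b↔y): positions sum to 25. This is the alphabet-reversal cipher (Atbash): a becomes z, b becomes y, etc.
Applying it to pajamas: p↔k, a↔z, j↔q, a↔z, m↔n, a↔z, s↔h.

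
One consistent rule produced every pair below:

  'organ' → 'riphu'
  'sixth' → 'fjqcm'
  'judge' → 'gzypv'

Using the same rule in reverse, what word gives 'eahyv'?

blade

o(14)→r(17) and r(17)→i(8) fit y≡23x+7 (mod 26); the inverse of 23 mod 26 is 17. Treating letters as 0–25, the rule is x ↦ 23x + 7 (mod 26).
Reversing it on eahyv: e(4)→17·(4−7)≡1=b; a(0)→17·(0−7)≡11=l; h(7)→17·(7−7)≡0=a; y(24)→17·(24−7)≡3=d; v(21)→17·(21−7)≡4=e (all mod 26).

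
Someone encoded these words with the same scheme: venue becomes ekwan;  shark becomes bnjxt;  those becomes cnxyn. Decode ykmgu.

Shifts by position in venue: pos 0: v→e (+9), pos 1: e→k (+6), pos 2: n→w (+9), pos 3: u→a (+6) — repeating every 2. A repeating key of period 2 is used — shifts +9, +6 over and over.
Reversing it on ykmgu: y−9=p, k−6=e, m−9=d, g−6=a, u−9=l.

pedal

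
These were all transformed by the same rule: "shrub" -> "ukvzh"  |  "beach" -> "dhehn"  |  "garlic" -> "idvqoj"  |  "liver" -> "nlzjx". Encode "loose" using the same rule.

In shrub: s→u is +2, h→k is +3, r→v is +4, u→z is +5 — the shift increases by 1 each position. The shift increases by 1 at each position, starting from +2: 2, 3, 4, ….
For loose: l+2=n, o+3=r, o+4=s, s+5=x, e+6=k.

nrsxk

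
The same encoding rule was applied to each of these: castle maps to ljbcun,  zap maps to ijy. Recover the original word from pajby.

Compare letters: c→l is +9, a→j is +9, s→b is +9 — a constant shift. Every letter moves 9 places later in the alphabet, wrapping around z→a.
Undoing it on pajby: p−9=g, a−9=r, j−9=a, b−9=s, y−9=p.

grasp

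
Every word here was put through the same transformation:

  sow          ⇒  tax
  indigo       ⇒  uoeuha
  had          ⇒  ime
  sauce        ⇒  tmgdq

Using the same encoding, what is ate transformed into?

The shift depends on letter class: consonant s→t is +1, but vowel o→a is +12. Two shifts are in play — +12 for a/e/i/o/u, +1 for every other letter.
On ate: a(vowel)+12=m, t(cons)+1=u, e(vowel)+12=q.

muq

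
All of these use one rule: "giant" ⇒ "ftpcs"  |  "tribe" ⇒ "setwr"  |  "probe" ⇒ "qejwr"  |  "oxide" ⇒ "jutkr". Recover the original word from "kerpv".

dream

g(6)→f(5) and i(8)→t(19) fit y≡7x+15 (mod 26); the inverse of 7 mod 26 is 15. Each letter's alphabet position (a=0..z=25) is mapped through 7·x+15 mod 26 — an affine cipher.
Undoing it on kerpv: k(10)→15·(10−15)≡3=d; e(4)→15·(4−15)≡17=r; r(17)→15·(17−15)≡4=e; p(15)→15·(15−15)≡0=a; v(21)→15·(21−15)≡12=m (all mod 26).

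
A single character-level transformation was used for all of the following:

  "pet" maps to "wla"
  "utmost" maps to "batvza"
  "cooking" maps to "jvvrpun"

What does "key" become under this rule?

Compare letters: p→w is +7, e→l is +7, t→a is +7 — a constant shift. Each letter is shifted forward by 7 in the alphabet (a Caesar shift of +7).
For key: k+7=r, e+7=l, y+7=f.

rlf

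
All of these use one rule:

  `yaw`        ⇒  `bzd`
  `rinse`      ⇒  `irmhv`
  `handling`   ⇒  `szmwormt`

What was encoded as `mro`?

nil

This is the alphabet-reversal cipher (Atbash): a becomes z, b becomes y, etc.
Undoing it on mro: m↔n, r↔i, o↔l.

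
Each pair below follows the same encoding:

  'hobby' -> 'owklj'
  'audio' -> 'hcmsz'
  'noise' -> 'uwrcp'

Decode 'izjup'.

brake

The shift increases by 1 at each position, starting from +7: 7, 8, 9, ….
Undoing it on izjup: i−7=b, z−8=r, j−9=a, u−10=k, p−11=e.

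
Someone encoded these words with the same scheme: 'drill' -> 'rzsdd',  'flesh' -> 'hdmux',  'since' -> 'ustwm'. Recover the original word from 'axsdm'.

d(3)→r(17) and r(17)→z(25) fit y≡21x+6 (mod 26); the inverse of 21 mod 26 is 5. Treating letters as 0–25, the rule is x ↦ 21x + 6 (mod 26).
Decoding axsdm: a(0)→5·(0−6)≡22=w; x(23)→5·(23−6)≡7=h; s(18)→5·(18−6)≡8=i; d(3)→5·(3−6)≡11=l; m(12)→5·(12−6)≡4=e (all mod 26).

while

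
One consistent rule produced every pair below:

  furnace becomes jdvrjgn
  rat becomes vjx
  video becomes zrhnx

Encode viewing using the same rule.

The rule splits by letter class: vowels +9, consonants +4.
Applying it to viewing: v(cons)+4=z, i(vowel)+9=r, e(vowel)+9=n, w(cons)+4=a, i(vowel)+9=r, n(cons)+4=r, g(cons)+4=k.

zrnarrk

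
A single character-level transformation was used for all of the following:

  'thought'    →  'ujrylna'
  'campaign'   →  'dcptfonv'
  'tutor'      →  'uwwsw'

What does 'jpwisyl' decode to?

intense

Each letter shifts forward by (position + 1), i.e. 1, 2, 3, … — the shift grows by one for each successive letter.
Decoding jpwisyl: j−1=i, p−2=n, w−3=t, i−4=e, s−5=n, y−6=s, l−7=e.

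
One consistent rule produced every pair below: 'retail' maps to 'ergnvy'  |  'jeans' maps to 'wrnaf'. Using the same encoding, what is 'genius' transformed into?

travhf

Compare letters: r→e is +13, e→r is +13, t→g is +13 — a constant shift. Each letter is shifted forward by 13 in the alphabet (a Caesar shift of +13).
On genius: g+13=t, e+13=r, n+13=a, i+13=v, u+13=h, s+13=f.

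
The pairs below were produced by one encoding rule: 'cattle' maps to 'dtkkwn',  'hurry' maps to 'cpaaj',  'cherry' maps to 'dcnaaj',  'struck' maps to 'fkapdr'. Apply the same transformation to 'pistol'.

qhfklw

c(2)→d(3) and a(0)→t(19) fit y≡5x+19 (mod 26); the inverse of 5 mod 26 is 21. This is an affine cipher: with a=0,…,z=25, each position x becomes (5x+19) mod 26.
On pistol: p(15)→5·15+19≡16=q; i(8)→5·8+19≡7=h; s(18)→5·18+19≡5=f; t(19)→5·19+19≡10=k; o(14)→5·14+19≡11=l; l(11)→5·11+19≡22=w (all mod 26).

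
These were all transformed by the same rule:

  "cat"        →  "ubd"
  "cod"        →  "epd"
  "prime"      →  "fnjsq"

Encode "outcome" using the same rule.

The output letters match the input read backwards, each shifted +1: cat reversed is tac. The word is reversed, then every letter is shifted forward by 1.
On outcome: reverse → emoctuo; then shift: e+1=f, m+1=n, o+1=p, c+1=d, t+1=u, u+1=v, o+1=p.

fnpduvp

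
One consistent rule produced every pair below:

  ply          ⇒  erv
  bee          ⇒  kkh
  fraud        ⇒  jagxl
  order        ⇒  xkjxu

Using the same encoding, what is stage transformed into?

kmgzy

The output letters match the input read backwards, each shifted +6: ply reversed is ylp. Read the word backwards and shift each letter +6.
On stage: reverse → egats; then shift: e+6=k, g+6=m, a+6=g, t+6=z, s+6=y.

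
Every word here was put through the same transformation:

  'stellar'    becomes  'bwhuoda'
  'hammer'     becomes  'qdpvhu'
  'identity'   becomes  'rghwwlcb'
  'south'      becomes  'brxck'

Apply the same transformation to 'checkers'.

lkhlnhav

It's a Vigenère-style cipher with numeric key [9,3,3]: position i shifts by key[i mod 3].
On checkers: c+9=l, h+3=k, e+3=h, c+9=l, k+3=n, e+3=h, r+9=a, s+3=v.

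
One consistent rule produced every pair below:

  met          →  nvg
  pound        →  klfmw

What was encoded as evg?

Each pair mirrors across the alphabet (m↔n, e↔v, t↔g): positions sum to 25. Each letter is replaced by its mirror in the alphabet: a↔z, b↔y, c↔x, and so on (the Atbash cipher).
Decoding evg: e↔v, v↔e, g↔t.

vet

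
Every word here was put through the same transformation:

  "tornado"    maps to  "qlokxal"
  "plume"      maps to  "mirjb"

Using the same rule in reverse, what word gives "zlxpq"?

coast

Compare letters: t→q is +23, o→l is +23, r→o is +23 — a constant shift. Each letter is shifted forward by 23 in the alphabet (a Caesar shift of +23).
Reversing it on zlxpq: z−23=c, l−23=o, x−23=a, p−23=s, q−23=t.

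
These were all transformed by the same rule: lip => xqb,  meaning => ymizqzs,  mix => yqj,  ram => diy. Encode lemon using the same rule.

xmywz

Vowels shift forward by 8 and consonants shift forward by 12.
For lemon: l(cons)+12=x, e(vowel)+8=m, m(cons)+12=y, o(vowel)+8=w, n(cons)+12=z.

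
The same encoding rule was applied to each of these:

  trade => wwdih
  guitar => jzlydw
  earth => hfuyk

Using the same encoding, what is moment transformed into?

ptpjqy

Shifts by position in trade: pos 0: t→w (+3), pos 1: r→w (+5), pos 2: a→d (+3), pos 3: d→i (+5) — repeating every 2. It's a Vigenère-style cipher with numeric key [3,5]: position i shifts by key[i mod 2].
For moment: m+3=p, o+5=t, m+3=p, e+5=j, n+3=q, t+5=y.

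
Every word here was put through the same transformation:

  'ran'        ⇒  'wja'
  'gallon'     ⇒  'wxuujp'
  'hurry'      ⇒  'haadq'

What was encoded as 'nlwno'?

fence

The word is reversed, then every letter is shifted forward by 9.
Decoding nlwno: shift back: n−9=e, l−9=c, w−9=n, n−9=e, o−9=f → ecnef; then reverse → fence.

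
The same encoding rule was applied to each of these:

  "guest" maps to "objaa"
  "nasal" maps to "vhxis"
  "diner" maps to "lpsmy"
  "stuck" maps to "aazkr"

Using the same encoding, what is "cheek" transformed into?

kojmr

Shifts by position in guest: pos 0: g→o (+8), pos 1: u→b (+7), pos 2: e→j (+5), pos 3: s→a (+8), pos 4: t→a (+7) — repeating every 3. The shifts repeat in a cycle of length 3: positions 0,1,… shift by +8, +7, +5, then the pattern repeats.
On cheek: c+8=k, h+7=o, e+5=j, e+8=m, k+7=r.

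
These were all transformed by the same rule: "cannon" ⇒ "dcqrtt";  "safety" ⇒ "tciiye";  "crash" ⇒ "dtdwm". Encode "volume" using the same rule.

Letter i (0-indexed) is shifted by i+1, so successive shifts are 1, 2, 3, ….
Applying it to volume: v+1=w, o+2=q, l+3=o, u+4=y, m+5=r, e+6=k.

wqoyrk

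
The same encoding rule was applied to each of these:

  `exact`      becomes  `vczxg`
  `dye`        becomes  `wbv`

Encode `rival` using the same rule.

Letters are reflected about the middle of the alphabet (position → 25−position): Atbash.
Applying it to rival: r↔i, i↔r, v↔e, a↔z, l↔o.

irezo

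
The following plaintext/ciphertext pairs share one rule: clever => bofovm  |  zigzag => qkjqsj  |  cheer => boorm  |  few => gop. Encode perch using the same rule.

The output letters match the input read backwards, each shifted +10: clever reversed is revelc. Read the word backwards and shift each letter +10.
On perch: reverse → hcrep; then shift: h+10=r, c+10=m, r+10=b, e+10=o, p+10=z.

rmboz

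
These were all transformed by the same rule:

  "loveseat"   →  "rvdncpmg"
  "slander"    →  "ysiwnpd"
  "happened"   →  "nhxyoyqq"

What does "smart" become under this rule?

ytiad

In loveseat: l→r is +6, o→v is +7, v→d is +8, e→n is +9 — the shift increases by 1 each position. Each letter shifts forward by (position + 6), i.e. 6, 7, 8, … — the shift grows by one for each successive letter.
Applying it to smart: s+6=y, m+7=t, a+8=i, r+9=a, t+10=d.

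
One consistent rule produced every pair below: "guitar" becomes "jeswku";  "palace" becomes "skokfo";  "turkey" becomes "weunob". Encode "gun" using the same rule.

jeq

The rule splits by letter class: vowels +10, consonants +3.
Applying it to gun: g(cons)+3=j, u(vowel)+10=e, n(cons)+3=q.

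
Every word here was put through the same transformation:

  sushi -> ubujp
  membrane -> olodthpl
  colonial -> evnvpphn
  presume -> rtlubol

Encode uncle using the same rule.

bpenl

The shift depends on letter class: consonant s→u is +2, but vowel u→b is +7. Vowels shift forward by 7 and consonants shift forward by 2.
For uncle: u(vowel)+7=b, n(cons)+2=p, c(cons)+2=e, l(cons)+2=n, e(vowel)+7=l.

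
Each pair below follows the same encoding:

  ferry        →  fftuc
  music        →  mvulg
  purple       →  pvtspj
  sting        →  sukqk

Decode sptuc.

In ferry: f→f is +0, e→f is +1, r→t is +2, r→u is +3 — the shift increases by 1 each position. The shift increases by 1 at each position, starting from +0: 0, 1, 2, ….
Undoing it on sptuc: s−0=s, p−1=o, t−2=r, u−3=r, c−4=y.

sorry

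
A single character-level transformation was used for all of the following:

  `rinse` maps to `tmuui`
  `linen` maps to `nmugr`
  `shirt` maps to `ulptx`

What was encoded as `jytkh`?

Shifts by position in rinse: pos 0: r→t (+2), pos 1: i→m (+4), pos 2: n→u (+7), pos 3: s→u (+2), pos 4: e→i (+4) — repeating every 3. A repeating key of period 3 is used — shifts +2, +4, +7 over and over.
Decoding jytkh: j−2=h, y−4=u, t−7=m, k−2=i, h−4=d.

humid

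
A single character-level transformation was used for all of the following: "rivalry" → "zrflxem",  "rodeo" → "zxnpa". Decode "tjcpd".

In rivalry: r→z is +8, i→r is +9, v→f is +10, a→l is +11 — the shift increases by 1 each position. Each letter shifts forward by (position + 8), i.e. 8, 9, 10, … — the shift grows by one for each successive letter.
Reversing it on tjcpd: t−8=l, j−9=a, c−10=s, p−11=e, d−12=r.

laser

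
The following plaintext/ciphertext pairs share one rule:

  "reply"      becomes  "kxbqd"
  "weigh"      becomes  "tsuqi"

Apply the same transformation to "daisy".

The output letters match the input read backwards, each shifted +12: reply reversed is ylper. Two steps: reverse the string, then apply a Caesar shift of +12.
Applying it to daisy: reverse → ysiad; then shift: y+12=k, s+12=e, i+12=u, a+12=m, d+12=p.

keump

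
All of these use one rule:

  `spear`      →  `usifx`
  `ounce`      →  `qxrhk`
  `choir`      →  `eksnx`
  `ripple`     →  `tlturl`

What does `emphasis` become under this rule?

In spear: s→u is +2, p→s is +3, e→i is +4, a→f is +5 — the shift increases by 1 each position. Each letter shifts forward by (position + 2), i.e. 2, 3, 4, … — the shift grows by one for each successive letter.
Applying it to emphasis: e+2=g, m+3=p, p+4=t, h+5=m, a+6=g, s+7=z, i+8=q, s+9=b.

gptmgzqb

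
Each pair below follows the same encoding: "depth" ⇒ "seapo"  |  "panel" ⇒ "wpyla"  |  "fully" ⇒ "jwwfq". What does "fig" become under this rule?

The output letters match the input read backwards, each shifted +11: depth reversed is htped. Two steps: reverse the string, then apply a Caesar shift of +11.
On fig: reverse → gif; then shift: g+11=r, i+11=t, f+11=q.

rtq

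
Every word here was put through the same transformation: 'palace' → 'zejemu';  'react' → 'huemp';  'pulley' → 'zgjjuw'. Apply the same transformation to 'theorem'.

This is an affine cipher: with a=0,…,z=25, each position x becomes (17x+4) mod 26.
On theorem: t(19)→17·19+4≡15=p; h(7)→17·7+4≡19=t; e(4)→17·4+4≡20=u; o(14)→17·14+4≡8=i; r(17)→17·17+4≡7=h; e(4)→17·4+4≡20=u; m(12)→17·12+4≡0=a (all mod 26).

ptuihua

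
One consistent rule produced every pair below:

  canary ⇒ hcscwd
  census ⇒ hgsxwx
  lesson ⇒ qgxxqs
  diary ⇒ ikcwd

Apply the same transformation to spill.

The shift depends on letter class: consonant c→h is +5, but vowel a→c is +2. Two shifts are in play — +2 for a/e/i/o/u, +5 for every other letter.
On spill: s(cons)+5=x, p(cons)+5=u, i(vowel)+2=k, l(cons)+5=q, l(cons)+5=q.

xukqq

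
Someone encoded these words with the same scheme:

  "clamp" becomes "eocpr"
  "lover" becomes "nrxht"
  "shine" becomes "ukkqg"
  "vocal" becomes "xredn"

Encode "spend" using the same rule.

usgqf

It's a Vigenère-style cipher with numeric key [2,3]: position i shifts by key[i mod 2].
For spend: s+2=u, p+3=s, e+2=g, n+3=q, d+2=f.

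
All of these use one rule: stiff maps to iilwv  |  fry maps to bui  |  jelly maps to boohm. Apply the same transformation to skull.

Two steps: reverse the string, then apply a Caesar shift of +3.
Applying it to skull: reverse → lluks; then shift: l+3=o, l+3=o, u+3=x, k+3=n, s+3=v.

ooxnv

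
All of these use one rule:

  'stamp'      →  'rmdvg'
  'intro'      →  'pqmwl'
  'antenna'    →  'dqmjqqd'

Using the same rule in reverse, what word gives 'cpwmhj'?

virtue

Treating letters as 0–25, the rule is x ↦ 21x + 3 (mod 26).
Reversing it on cpwmhj: c(2)→5·(2−3)≡21=v; p(15)→5·(15−3)≡8=i; w(22)→5·(22−3)≡17=r; m(12)→5·(12−3)≡19=t; h(7)→5·(7−3)≡20=u; j(9)→5·(9−3)≡4=e (all mod 26).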